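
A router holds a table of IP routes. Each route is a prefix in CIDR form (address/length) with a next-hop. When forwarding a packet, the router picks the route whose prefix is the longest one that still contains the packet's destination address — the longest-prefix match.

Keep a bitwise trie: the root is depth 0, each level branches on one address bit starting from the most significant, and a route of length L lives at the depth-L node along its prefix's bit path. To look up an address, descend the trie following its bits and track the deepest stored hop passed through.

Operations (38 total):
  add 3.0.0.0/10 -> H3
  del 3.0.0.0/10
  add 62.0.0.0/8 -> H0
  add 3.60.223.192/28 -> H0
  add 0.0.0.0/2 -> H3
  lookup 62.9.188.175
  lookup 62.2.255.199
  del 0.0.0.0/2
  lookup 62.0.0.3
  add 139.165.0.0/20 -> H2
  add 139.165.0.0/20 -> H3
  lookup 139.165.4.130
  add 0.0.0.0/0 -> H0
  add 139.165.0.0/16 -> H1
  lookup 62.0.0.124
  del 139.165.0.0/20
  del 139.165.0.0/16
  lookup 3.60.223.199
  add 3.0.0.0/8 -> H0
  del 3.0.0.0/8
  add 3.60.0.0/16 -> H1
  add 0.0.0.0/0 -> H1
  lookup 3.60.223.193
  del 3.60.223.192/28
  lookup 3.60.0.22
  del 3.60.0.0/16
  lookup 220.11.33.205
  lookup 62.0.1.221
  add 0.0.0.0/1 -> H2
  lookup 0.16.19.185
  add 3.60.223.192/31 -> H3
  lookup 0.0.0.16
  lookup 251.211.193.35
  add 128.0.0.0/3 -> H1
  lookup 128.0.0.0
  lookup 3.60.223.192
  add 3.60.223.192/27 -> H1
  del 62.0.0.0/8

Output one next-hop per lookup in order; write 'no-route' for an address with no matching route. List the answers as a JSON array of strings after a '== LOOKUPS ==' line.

Apply in order:
  + 3.0.0.0/10 (H3) depth=10
  - 3.0.0.0/10 clear@10
  + 62.0.0.0/8 (H0) depth=8
  + 3.60.223.192/28 (H0) depth=28
  + 0.0.0.0/2 (H3) depth=2
  lookup 62.9.188.175: bits 00111110 walk d0:-→d1:-→d2:H3→d3:-→d4:-→d5:-→d6:-→d7:-→d8:H0 -> H0
  lookup 62.2.255.199: bits 00111110 walk d0:-→d1:-→d2:H3→d3:-→d4:-→d5:-→d6:-→d7:-→d8:H0 -> H0
  - 0.0.0.0/2 clear@2
  lookup 62.0.0.3: bits 00111110 walk d0:-→d1:-→d2:-→d3:-→d4:-→d5:-→d6:-→d7:-→d8:H0 -> H0
  + 139.165.0.0/20 (H2) depth=20
  + 139.165.0.0/20 (H3) depth=20
  lookup 139.165.4.130: bits 10001011101001010000 walk d0:-→d1:-→d2:-→d3:-→d4:-→d5:-→d6:-→d7:-→d8:-→d9:-→d10:-→d11:-→d12:-→d13:-→d14:-→d15:-→d16:-→d17:-→d18:-→d19:-→d20:H3 -> H3
  + 0.0.0.0/0 (H0) depth=0
  + 139.165.0.0/16 (H1) depth=16
  lookup 62.0.0.124: bits 00111110 walk d0:H0→d1:-→d2:-→d3:-→d4:-→d5:-→d6:-→d7:-→d8:H0 -> H0
  - 139.165.0.0/20 clear@20
  - 139.165.0.0/16 clear@16
  lookup 3.60.223.199: bits 0000001100111100110111111100 walk d0:H0→d1:-→d2:-→d3:-→d4:-→d5:-→d6:-→d7:-→d8:-→d9:-→d10:-→d11:-→d12:-→d13:-→d14:-→d15:-→d16:-→d17:-→d18:-→d19:-→d20:-→d21:-→d22:-→d23:-→d24:-→d25:-→d26:-→d27:-→d28:H0 -> H0
  + 3.0.0.0/8 (H0) depth=8
  - 3.0.0.0/8 clear@8
  + 3.60.0.0/16 (H1) depth=16
  + 0.0.0.0/0 (H1) depth=0
  lookup 3.60.223.193: bits 0000001100111100110111111100 walk d0:H1→d1:-→d2:-→d3:-→d4:-→d5:-→d6:-→d7:-→d8:-→d9:-→d10:-→d11:-→d12:-→d13:-→d14:-→d15:-→d16:H1→d17:-→d18:-→d19:-→d20:-→d21:-→d22:-→d23:-→d24:-→d25:-→d26:-→d27:-→d28:H0 -> H0
  - 3.60.223.192/28 clear@28
  lookup 3.60.0.22: bits 0000001100111100 walk d0:H1→d1:-→d2:-→d3:-→d4:-→d5:-→d6:-→d7:-→d8:-→d9:-→d10:-→d11:-→d12:-→d13:-→d14:-→d15:-→d16:H1 -> H1
  - 3.60.0.0/16 clear@16
  lookup 220.11.33.205: bits 1 walk d0:H1→d1:- -> H1
  lookup 62.0.1.221: bits 00111110 walk d0:H1→d1:-→d2:-→d3:-→d4:-→d5:-→d6:-→d7:-→d8:H0 -> H0
  + 0.0.0.0/1 (H2) depth=1
  lookup 0.16.19.185: bits 000000 walk d0:H1→d1:H2→d2:-→d3:-→d4:-→d5:-→d6:- -> H2
  + 3.60.223.192/31 (H3) depth=31
  lookup 0.0.0.16: bits 000000 walk d0:H1→d1:H2→d2:-→d3:-→d4:-→d5:-→d6:- -> H2
  lookup 251.211.193.35: bits 1 walk d0:H1→d1:- -> H1
  + 128.0.0.0/3 (H1) depth=3
  lookup 128.0.0.0: bits 1000 walk d0:H1→d1:-→d2:-→d3:H1→d4:- -> H1
  lookup 3.60.223.192: bits 0000001100111100110111111100000 walk d0:H1→d1:H2→d2:-→d3:-→d4:-→d5:-→d6:-→d7:-→d8:-→d9:-→d10:-→d11:-→d12:-→d13:-→d14:-→d15:-→d16:-→d17:-→d18:-→d19:-→d20:-→d21:-→d22:-→d23:-→d24:-→d25:-→d26:-→d27:-→d28:-→d29:-→d30:-→d31:H3 -> H3
  + 3.60.223.192/27 (H1) depth=27
  - 62.0.0.0/8 clear@8

== LOOKUPS ==
["H0","H0","H0","H3","H0","H0","H0","H1","H1","H0","H2","H2","H1","H1","H3"]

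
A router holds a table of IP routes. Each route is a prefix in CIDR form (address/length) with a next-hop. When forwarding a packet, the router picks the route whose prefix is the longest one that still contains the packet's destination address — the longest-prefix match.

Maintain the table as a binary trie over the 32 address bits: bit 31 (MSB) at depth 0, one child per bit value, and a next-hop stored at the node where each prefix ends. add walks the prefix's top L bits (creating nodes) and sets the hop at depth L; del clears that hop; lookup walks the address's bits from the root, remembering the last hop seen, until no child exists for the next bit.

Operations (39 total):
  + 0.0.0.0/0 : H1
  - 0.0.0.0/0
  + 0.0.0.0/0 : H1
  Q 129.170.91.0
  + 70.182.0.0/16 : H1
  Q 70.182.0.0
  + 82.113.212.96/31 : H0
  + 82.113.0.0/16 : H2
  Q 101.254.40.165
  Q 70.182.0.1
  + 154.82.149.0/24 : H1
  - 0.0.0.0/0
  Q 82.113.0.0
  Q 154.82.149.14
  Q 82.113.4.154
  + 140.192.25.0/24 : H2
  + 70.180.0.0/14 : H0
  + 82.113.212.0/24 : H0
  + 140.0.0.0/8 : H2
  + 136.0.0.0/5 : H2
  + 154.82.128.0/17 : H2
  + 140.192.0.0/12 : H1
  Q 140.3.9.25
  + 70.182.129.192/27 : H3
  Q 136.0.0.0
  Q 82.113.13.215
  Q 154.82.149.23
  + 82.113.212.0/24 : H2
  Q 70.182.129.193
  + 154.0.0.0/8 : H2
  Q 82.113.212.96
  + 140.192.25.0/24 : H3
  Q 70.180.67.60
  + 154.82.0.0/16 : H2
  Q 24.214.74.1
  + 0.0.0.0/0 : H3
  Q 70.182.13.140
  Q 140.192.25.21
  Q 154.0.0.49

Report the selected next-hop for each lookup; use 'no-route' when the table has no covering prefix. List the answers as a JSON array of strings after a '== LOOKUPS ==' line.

Apply in order:
  add 0.0.0.0/0 -> H1 at depth 0
  del 0.0.0.0/0 (clear depth 0)
  add 0.0.0.0/0 -> H1 at depth 0
  lookup 129.170.91.0: bits ε walk d0:H1 -> H1
  add 70.182.0.0/16 -> H1 at depth 16
  lookup 70.182.0.0: bits 0100011010110110 walk d0:H1→d1:-→d2:-→d3:-→d4:-→d5:-→d6:-→d7:-→d8:-→d9:-→d10:-→d11:-→d12:-→d13:-→d14:-→d15:-→d16:H1 -> H1
  add 82.113.212.96/31 -> H0 at depth 31
  add 82.113.0.0/16 -> H2 at depth 16
  lookup 101.254.40.165: bits 01 walk d0:H1→d1:-→d2:- -> H1
  lookup 70.182.0.1: bits 0100011010110110 walk d0:H1→d1:-→d2:-→d3:-→d4:-→d5:-→d6:-→d7:-→d8:-→d9:-→d10:-→d11:-→d12:-→d13:-→d14:-→d15:-→d16:H1 -> H1
  add 154.82.149.0/24 -> H1 at depth 24
  del 0.0.0.0/0 (clear depth 0)
  lookup 82.113.0.0: bits 0101001001110001 walk d0:-→d1:-→d2:-→d3:-→d4:-→d5:-→d6:-→d7:-→d8:-→d9:-→d10:-→d11:-→d12:-→d13:-→d14:-→d15:-→d16:H2 -> H2
  lookup 154.82.149.14: bits 100110100101001010010101 walk d0:-→d1:-→d2:-→d3:-→d4:-→d5:-→d6:-→d7:-→d8:-→d9:-→d10:-→d11:-→d12:-→d13:-→d14:-→d15:-→d16:-→d17:-→d18:-→d19:-→d20:-→d21:-→d22:-→d23:-→d24:H1 -> H1
  lookup 82.113.4.154: bits 0101001001110001 walk d0:-→d1:-→d2:-→d3:-→d4:-→d5:-→d6:-→d7:-→d8:-→d9:-→d10:-→d11:-→d12:-→d13:-→d14:-→d15:-→d16:H2 -> H2
  add 140.192.25.0/24 -> H2 at depth 24
  add 70.180.0.0/14 -> H0 at depth 14
  add 82.113.212.0/24 -> H0 at depth 24
  add 140.0.0.0/8 -> H2 at depth 8
  add 136.0.0.0/5 -> H2 at depth 5
  add 154.82.128.0/17 -> H2 at depth 17
  add 140.192.0.0/12 -> H1 at depth 12
  lookup 140.3.9.25: bits 10001100 walk d0:-→d1:-→d2:-→d3:-→d4:-→d5:H2→d6:-→d7:-→d8:H2 -> H2
  add 70.182.129.192/27 -> H3 at depth 27
  lookup 136.0.0.0: bits 10001 walk d0:-→d1:-→d2:-→d3:-→d4:-→d5:H2 -> H2
  lookup 82.113.13.215: bits 0101001001110001 walk d0:-→d1:-→d2:-→d3:-→d4:-→d5:-→d6:-→d7:-→d8:-→d9:-→d10:-→d11:-→d12:-→d13:-→d14:-→d15:-→d16:H2 -> H2
  lookup 154.82.149.23: bits 100110100101001010010101 walk d0:-→d1:-→d2:-→d3:-→d4:-→d5:-→d6:-→d7:-→d8:-→d9:-→d10:-→d11:-→d12:-→d13:-→d14:-→d15:-→d16:-→d17:H2→d18:-→d19:-→d20:-→d21:-→d22:-→d23:-→d24:H1 -> H1
  add 82.113.212.0/24 -> H2 at depth 24
  lookup 70.182.129.193: bits 010001101011011010000001110 walk d0:-→d1:-→d2:-→d3:-→d4:-→d5:-→d6:-→d7:-→d8:-→d9:-→d10:-→d11:-→d12:-→d13:-→d14:H0→d15:-→d16:H1→d17:-→d18:-→d19:-→d20:-→d21:-→d22:-→d23:-→d24:-→d25:-→d26:-→d27:H3 -> H3
  add 154.0.0.0/8 -> H2 at depth 8
  lookup 82.113.212.96: bits 0101001001110001110101000110000 walk d0:-→d1:-→d2:-→d3:-→d4:-→d5:-→d6:-→d7:-→d8:-→d9:-→d10:-→d11:-→d12:-→d13:-→d14:-→d15:-→d16:H2→d17:-→d18:-→d19:-→d20:-→d21:-→d22:-→d23:-→d24:H2→d25:-→d26:-→d27:-→d28:-→d29:-→d30:-→d31:H0 -> H0
  add 140.192.25.0/24 -> H3 at depth 24
  lookup 70.180.67.60: bits 01000110101101 walk d0:-→d1:-→d2:-→d3:-→d4:-→d5:-→d6:-→d7:-→d8:-→d9:-→d10:-→d11:-→d12:-→d13:-→d14:H0 -> H0
  add 154.82.0.0/16 -> H2 at depth 16
  lookup 24.214.74.1: bits 0 walk d0:-→d1:- -> no-route
  add 0.0.0.0/0 -> H3 at depth 0
  lookup 70.182.13.140: bits 0100011010110110 walk d0:H3→d1:-→d2:-→d3:-→d4:-→d5:-→d6:-→d7:-→d8:-→d9:-→d10:-→d11:-→d12:-→d13:-→d14:H0→d15:-→d16:H1 -> H1
  lookup 140.192.25.21: bits 100011001100000000011001 walk d0:H3→d1:-→d2:-→d3:-→d4:-→d5:H2→d6:-→d7:-→d8:H2→d9:-→d10:-→d11:-→d12:H1→d13:-→d14:-→d15:-→d16:-→d17:-→d18:-→d19:-→d20:-→d21:-→d22:-→d23:-→d24:H3 -> H3
  lookup 154.0.0.49: bits 100110100 walk d0:H3→d1:-→d2:-→d3:-→d4:-→d5:-→d6:-→d7:-→d8:H2→d9:- -> H2

== LOOKUPS ==
["H1","H1","H1","H1","H2","H1","H2","H2","H2","H2","H1","H3","H0","H0","no-route","H1","H3","H2"]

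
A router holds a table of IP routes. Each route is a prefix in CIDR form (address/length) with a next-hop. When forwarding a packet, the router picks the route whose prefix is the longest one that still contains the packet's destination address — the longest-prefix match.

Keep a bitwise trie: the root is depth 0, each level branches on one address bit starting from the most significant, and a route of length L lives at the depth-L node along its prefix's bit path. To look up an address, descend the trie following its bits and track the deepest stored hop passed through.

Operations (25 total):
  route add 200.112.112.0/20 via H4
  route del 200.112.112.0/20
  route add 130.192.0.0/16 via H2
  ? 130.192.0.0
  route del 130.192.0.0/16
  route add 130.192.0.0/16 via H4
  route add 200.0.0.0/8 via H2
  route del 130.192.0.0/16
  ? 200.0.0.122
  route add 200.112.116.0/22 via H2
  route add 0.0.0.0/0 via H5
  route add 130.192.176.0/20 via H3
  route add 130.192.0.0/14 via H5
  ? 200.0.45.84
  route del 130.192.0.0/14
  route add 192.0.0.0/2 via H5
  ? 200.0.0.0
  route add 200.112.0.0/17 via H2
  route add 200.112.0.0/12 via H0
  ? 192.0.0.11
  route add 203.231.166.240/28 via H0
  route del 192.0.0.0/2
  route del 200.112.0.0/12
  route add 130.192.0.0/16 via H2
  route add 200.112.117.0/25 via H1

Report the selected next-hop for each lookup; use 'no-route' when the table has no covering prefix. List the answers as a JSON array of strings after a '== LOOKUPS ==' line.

Apply in order:
  add 200.112.112.0/20 -> H4 at depth 20
  - 200.112.112.0/20 clear@20
  add 130.192.0.0/16 -> H2 at depth 16
  lookup 130.192.0.0: bits 1000001011000000 walk d0:-→d1:-→d2:-→d3:-→d4:-→d5:-→d6:-→d7:-→d8:-→d9:-→d10:-→d11:-→d12:-→d13:-→d14:-→d15:-→d16:H2 -> H2
  - 130.192.0.0/16 clear@16
  add 130.192.0.0/16 -> H4 at depth 16
  add 200.0.0.0/8 -> H2 at depth 8
  - 130.192.0.0/16 clear@16
  lookup 200.0.0.122: bits 110010000 walk d0:-→d1:-→d2:-→d3:-→d4:-→d5:-→d6:-→d7:-→d8:H2→d9:- -> H2
  add 200.112.116.0/22 -> H2 at depth 22
  add 0.0.0.0/0 -> H5 at depth 0
  add 130.192.176.0/20 -> H3 at depth 20
  add 130.192.0.0/14 -> H5 at depth 14
  lookup 200.0.45.84: bits 110010000 walk d0:H5→d1:-→d2:-→d3:-→d4:-→d5:-→d6:-→d7:-→d8:H2→d9:- -> H2
  - 130.192.0.0/14 clear@14
  add 192.0.0.0/2 -> H5 at depth 2
  lookup 200.0.0.0: bits 110010000 walk d0:H5→d1:-→d2:H5→d3:-→d4:-→d5:-→d6:-→d7:-→d8:H2→d9:- -> H2
  add 200.112.0.0/17 -> H2 at depth 17
  add 200.112.0.0/12 -> H0 at depth 12
  lookup 192.0.0.11: bits 1100 walk d0:H5→d1:-→d2:H5→d3:-→d4:- -> H5
  add 203.231.166.240/28 -> H0 at depth 28
  - 192.0.0.0/2 clear@2
  - 200.112.0.0/12 clear@12
  add 130.192.0.0/16 -> H2 at depth 16
  add 200.112.117.0/25 -> H1 at depth 25

== LOOKUPS ==
["H2","H2","H2","H2","H5"]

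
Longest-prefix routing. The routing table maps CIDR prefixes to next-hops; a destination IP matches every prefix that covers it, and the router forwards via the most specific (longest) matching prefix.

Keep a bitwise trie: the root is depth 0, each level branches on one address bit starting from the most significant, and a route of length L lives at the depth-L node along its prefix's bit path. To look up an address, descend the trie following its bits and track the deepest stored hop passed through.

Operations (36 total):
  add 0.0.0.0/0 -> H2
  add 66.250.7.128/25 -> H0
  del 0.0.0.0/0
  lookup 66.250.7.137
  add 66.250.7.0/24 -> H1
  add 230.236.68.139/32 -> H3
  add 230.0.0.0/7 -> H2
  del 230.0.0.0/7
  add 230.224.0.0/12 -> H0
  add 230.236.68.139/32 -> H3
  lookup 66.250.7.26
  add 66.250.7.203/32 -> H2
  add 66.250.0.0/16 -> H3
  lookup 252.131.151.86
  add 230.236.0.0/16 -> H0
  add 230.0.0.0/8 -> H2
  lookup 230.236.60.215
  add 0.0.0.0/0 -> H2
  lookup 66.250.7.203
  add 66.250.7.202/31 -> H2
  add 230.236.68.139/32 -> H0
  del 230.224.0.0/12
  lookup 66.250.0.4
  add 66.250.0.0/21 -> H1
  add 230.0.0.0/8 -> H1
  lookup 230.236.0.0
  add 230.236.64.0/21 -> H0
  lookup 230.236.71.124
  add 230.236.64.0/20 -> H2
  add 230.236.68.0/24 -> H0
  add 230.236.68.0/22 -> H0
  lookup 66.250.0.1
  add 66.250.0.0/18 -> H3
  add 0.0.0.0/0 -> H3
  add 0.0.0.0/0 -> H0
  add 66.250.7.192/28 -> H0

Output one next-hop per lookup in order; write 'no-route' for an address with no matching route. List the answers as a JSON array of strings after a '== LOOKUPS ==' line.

Apply in order:
  add 0.0.0.0/0 -> H2 at depth 0
  add 66.250.7.128/25 -> H0 at depth 25
  del 0.0.0.0/0 (clear depth 0)
  Q 66.250.7.137: descend 0100001011111010000001111 ; hops seen [H0] ; pick H0
  add 66.250.7.0/24 -> H1 at depth 24
  add 230.236.68.139/32 -> H3 at depth 32
  add 230.0.0.0/7 -> H2 at depth 7
  del 230.0.0.0/7 (clear depth 7)
  add 230.224.0.0/12 -> H0 at depth 12
  add 230.236.68.139/32 -> H3 at depth 32
  Q 66.250.7.26: descend 010000101111101000000111 ; hops seen [H1] ; pick H1
  add 66.250.7.203/32 -> H2 at depth 32
  add 66.250.0.0/16 -> H3 at depth 16
  Q 252.131.151.86: descend 111 ; hops seen [∅] ; pick no-route
  add 230.236.0.0/16 -> H0 at depth 16
  add 230.0.0.0/8 -> H2 at depth 8
  Q 230.236.60.215: descend 11100110111011000 ; hops seen [H2,H0,H0] ; pick H0
  add 0.0.0.0/0 -> H2 at depth 0
  Q 66.250.7.203: descend 01000010111110100000011111001011 ; hops seen [H2,H3,H1,H0,H2] ; pick H2
  add 66.250.7.202/31 -> H2 at depth 31
  add 230.236.68.139/32 -> H0 at depth 32
  del 230.224.0.0/12 (clear depth 12)
  Q 66.250.0.4: descend 010000101111101000000 ; hops seen [H2,H3] ; pick H3
  add 66.250.0.0/21 -> H1 at depth 21
  add 230.0.0.0/8 -> H1 at depth 8
  Q 230.236.0.0: descend 11100110111011000 ; hops seen [H2,H1,H0] ; pick H0
  add 230.236.64.0/21 -> H0 at depth 21
  Q 230.236.71.124: descend 1110011011101100010001 ; hops seen [H2,H1,H0,H0] ; pick H0
  add 230.236.64.0/20 -> H2 at depth 20
  add 230.236.68.0/24 -> H0 at depth 24
  add 230.236.68.0/22 -> H0 at depth 22
  Q 66.250.0.1: descend 010000101111101000000 ; hops seen [H2,H3,H1] ; pick H1
  add 66.250.0.0/18 -> H3 at depth 18
  add 0.0.0.0/0 -> H3 at depth 0
  add 0.0.0.0/0 -> H0 at depth 0
  add 66.250.7.192/28 -> H0 at depth 28

== LOOKUPS ==
["H0","H1","no-route","H0","H2","H3","H0","H0","H1"]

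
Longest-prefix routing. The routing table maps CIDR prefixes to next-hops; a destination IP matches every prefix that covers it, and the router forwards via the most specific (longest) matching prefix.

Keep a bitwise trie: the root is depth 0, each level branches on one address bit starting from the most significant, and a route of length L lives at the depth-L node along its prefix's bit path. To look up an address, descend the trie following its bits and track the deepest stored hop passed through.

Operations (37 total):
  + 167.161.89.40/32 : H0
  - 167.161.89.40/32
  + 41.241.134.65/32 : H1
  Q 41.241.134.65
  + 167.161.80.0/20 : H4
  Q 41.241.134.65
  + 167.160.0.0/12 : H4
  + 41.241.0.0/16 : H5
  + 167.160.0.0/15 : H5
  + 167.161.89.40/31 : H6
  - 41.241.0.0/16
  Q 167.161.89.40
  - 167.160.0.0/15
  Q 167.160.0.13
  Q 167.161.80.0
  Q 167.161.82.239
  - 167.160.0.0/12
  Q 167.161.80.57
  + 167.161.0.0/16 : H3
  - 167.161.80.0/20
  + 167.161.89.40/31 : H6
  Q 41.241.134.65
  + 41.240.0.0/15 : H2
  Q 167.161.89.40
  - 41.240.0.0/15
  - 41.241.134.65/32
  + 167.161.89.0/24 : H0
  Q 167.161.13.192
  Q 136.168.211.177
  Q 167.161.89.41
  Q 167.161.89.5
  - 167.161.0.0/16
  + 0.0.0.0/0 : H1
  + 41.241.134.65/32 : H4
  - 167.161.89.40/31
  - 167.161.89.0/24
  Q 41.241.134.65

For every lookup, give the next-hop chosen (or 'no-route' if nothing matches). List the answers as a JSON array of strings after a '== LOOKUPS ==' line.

Process each operation:
  add 167.161.89.40/32 -> H0 at depth 32
  del 167.161.89.40/32 (clear depth 32)
  add 41.241.134.65/32 -> H1 at depth 32
  Q 41.241.134.65: descend 00101001111100011000011001000001 ; hops seen [H1] ; pick H1
  add 167.161.80.0/20 -> H4 at depth 20
  Q 41.241.134.65: descend 00101001111100011000011001000001 ; hops seen [H1] ; pick H1
  add 167.160.0.0/12 -> H4 at depth 12
  add 41.241.0.0/16 -> H5 at depth 16
  add 167.160.0.0/15 -> H5 at depth 15
  add 167.161.89.40/31 -> H6 at depth 31
  del 41.241.0.0/16 (clear depth 16)
  Q 167.161.89.40: descend 10100111101000010101100100101000 ; hops seen [H4,H5,H4,H6] ; pick H6
  del 167.160.0.0/15 (clear depth 15)
  Q 167.160.0.13: descend 101001111010000 ; hops seen [H4] ; pick H4
  Q 167.161.80.0: descend 10100111101000010101 ; hops seen [H4,H4] ; pick H4
  Q 167.161.82.239: descend 10100111101000010101 ; hops seen [H4,H4] ; pick H4
  del 167.160.0.0/12 (clear depth 12)
  Q 167.161.80.57: descend 10100111101000010101 ; hops seen [H4] ; pick H4
  add 167.161.0.0/16 -> H3 at depth 16
  del 167.161.80.0/20 (clear depth 20)
  add 167.161.89.40/31 -> H6 at depth 31
  Q 41.241.134.65: descend 00101001111100011000011001000001 ; hops seen [H1] ; pick H1
  add 41.240.0.0/15 -> H2 at depth 15
  Q 167.161.89.40: descend 10100111101000010101100100101000 ; hops seen [H3,H6] ; pick H6
  del 41.240.0.0/15 (clear depth 15)
  del 41.241.134.65/32 (clear depth 32)
  add 167.161.89.0/24 -> H0 at depth 24
  Q 167.161.13.192: descend 10100111101000010 ; hops seen [H3] ; pick H3
  Q 136.168.211.177: descend 10 ; hops seen [∅] ; pick no-route
  Q 167.161.89.41: descend 1010011110100001010110010010100 ; hops seen [H3,H0,H6] ; pick H6
  Q 167.161.89.5: descend 10100111101000010101100100 ; hops seen [H3,H0] ; pick H0
  del 167.161.0.0/16 (clear depth 16)
  add 0.0.0.0/0 -> H1 at depth 0
  add 41.241.134.65/32 -> H4 at depth 32
  del 167.161.89.40/31 (clear depth 31)
  del 167.161.89.0/24 (clear depth 24)
  Q 41.241.134.65: descend 00101001111100011000011001000001 ; hops seen [H1,H4] ; pick H4

== LOOKUPS ==
["H1","H1","H6","H4","H4","H4","H4","H1","H6","H3","no-route","H6","H0","H4"]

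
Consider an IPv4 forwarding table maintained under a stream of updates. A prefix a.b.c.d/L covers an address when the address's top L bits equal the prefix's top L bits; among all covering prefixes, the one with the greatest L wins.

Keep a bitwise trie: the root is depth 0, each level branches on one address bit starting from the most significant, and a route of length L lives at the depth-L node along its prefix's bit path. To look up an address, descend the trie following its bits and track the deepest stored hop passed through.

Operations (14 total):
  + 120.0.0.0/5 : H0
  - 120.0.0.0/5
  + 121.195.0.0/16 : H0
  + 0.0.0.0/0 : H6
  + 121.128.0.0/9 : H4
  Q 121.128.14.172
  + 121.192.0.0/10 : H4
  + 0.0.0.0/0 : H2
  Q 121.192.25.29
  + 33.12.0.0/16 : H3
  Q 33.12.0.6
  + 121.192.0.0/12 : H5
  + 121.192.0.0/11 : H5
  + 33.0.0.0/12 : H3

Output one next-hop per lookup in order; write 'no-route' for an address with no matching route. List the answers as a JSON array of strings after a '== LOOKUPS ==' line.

Process each operation:
  add 120.0.0.0/5 -> H0 at depth 5
  - 120.0.0.0/5 clear@5
  add 121.195.0.0/16 -> H0 at depth 16
  add 0.0.0.0/0 -> H6 at depth 0
  add 121.128.0.0/9 -> H4 at depth 9
  Q 121.128.14.172: descend 011110011 ; hops seen [H6,H4] ; pick H4
  add 121.192.0.0/10 -> H4 at depth 10
  add 0.0.0.0/0 -> H2 at depth 0
  Q 121.192.25.29: descend 01111001110000 ; hops seen [H2,H4,H4] ; pick H4
  add 33.12.0.0/16 -> H3 at depth 16
  Q 33.12.0.6: descend 0010000100001100 ; hops seen [H2,H3] ; pick H3
  add 121.192.0.0/12 -> H5 at depth 12
  add 121.192.0.0/11 -> H5 at depth 11
  add 33.0.0.0/12 -> H3 at depth 12

== LOOKUPS ==
["H4","H4","H3"]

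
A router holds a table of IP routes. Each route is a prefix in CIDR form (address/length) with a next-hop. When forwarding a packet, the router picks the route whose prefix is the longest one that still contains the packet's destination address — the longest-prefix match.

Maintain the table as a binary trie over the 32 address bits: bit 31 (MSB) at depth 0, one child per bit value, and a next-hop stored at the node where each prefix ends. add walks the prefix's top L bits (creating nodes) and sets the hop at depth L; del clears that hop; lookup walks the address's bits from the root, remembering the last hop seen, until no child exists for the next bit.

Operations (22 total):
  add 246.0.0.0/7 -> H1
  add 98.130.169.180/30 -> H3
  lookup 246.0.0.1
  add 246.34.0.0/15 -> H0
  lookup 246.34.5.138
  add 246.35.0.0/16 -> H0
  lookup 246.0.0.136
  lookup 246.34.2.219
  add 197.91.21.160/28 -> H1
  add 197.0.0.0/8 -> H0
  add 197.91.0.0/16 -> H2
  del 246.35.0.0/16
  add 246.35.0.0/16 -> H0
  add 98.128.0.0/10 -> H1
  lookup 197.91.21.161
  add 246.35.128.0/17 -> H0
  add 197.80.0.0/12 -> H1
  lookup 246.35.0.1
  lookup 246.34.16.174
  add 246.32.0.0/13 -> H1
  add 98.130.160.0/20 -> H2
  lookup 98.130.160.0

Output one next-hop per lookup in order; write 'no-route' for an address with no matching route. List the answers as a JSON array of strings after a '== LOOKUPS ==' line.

Trace:
  + 246.0.0.0/7 (H1) depth=7
  + 98.130.169.180/30 (H3) depth=30
  ? 246.0.0.1  path d0:-→d1:-→d2:-→d3:-→d4:-→d5:-→d6:-→d7:H1  best=H1
  + 246.34.0.0/15 (H0) depth=15
  ? 246.34.5.138  path d0:-→d1:-→d2:-→d3:-→d4:-→d5:-→d6:-→d7:H1→d8:-→d9:-→d10:-→d11:-→d12:-→d13:-→d14:-→d15:H0  best=H0
  + 246.35.0.0/16 (H0) depth=16
  ? 246.0.0.136  path d0:-→d1:-→d2:-→d3:-→d4:-→d5:-→d6:-→d7:H1→d8:-→d9:-→d10:-  best=H1
  ? 246.34.2.219  path d0:-→d1:-→d2:-→d3:-→d4:-→d5:-→d6:-→d7:H1→d8:-→d9:-→d10:-→d11:-→d12:-→d13:-→d14:-→d15:H0  best=H0
  + 197.91.21.160/28 (H1) depth=28
  + 197.0.0.0/8 (H0) depth=8
  + 197.91.0.0/16 (H2) depth=16
  del 246.35.0.0/16 (clear depth 16)
  + 246.35.0.0/16 (H0) depth=16
  + 98.128.0.0/10 (H1) depth=10
  ? 197.91.21.161  path d0:-→d1:-→d2:-→d3:-→d4:-→d5:-→d6:-→d7:-→d8:H0→d9:-→d10:-→d11:-→d12:-→d13:-→d14:-→d15:-→d16:H2→d17:-→d18:-→d19:-→d20:-→d21:-→d22:-→d23:-→d24:-→d25:-→d26:-→d27:-→d28:H1  best=H1
  + 246.35.128.0/17 (H0) depth=17
  + 197.80.0.0/12 (H1) depth=12
  ? 246.35.0.1  path d0:-→d1:-→d2:-→d3:-→d4:-→d5:-→d6:-→d7:H1→d8:-→d9:-→d10:-→d11:-→d12:-→d13:-→d14:-→d15:H0→d16:H0  best=H0
  ? 246.34.16.174  path d0:-→d1:-→d2:-→d3:-→d4:-→d5:-→d6:-→d7:H1→d8:-→d9:-→d10:-→d11:-→d12:-→d13:-→d14:-→d15:H0  best=H0
  + 246.32.0.0/13 (H1) depth=13
  + 98.130.160.0/20 (H2) depth=20
  ? 98.130.160.0  path d0:-→d1:-→d2:-→d3:-→d4:-→d5:-→d6:-→d7:-→d8:-→d9:-→d10:H1→d11:-→d12:-→d13:-→d14:-→d15:-→d16:-→d17:-→d18:-→d19:-→d20:H2  best=H2

== LOOKUPS ==
["H1","H0","H1","H0","H1","H0","H0","H2"]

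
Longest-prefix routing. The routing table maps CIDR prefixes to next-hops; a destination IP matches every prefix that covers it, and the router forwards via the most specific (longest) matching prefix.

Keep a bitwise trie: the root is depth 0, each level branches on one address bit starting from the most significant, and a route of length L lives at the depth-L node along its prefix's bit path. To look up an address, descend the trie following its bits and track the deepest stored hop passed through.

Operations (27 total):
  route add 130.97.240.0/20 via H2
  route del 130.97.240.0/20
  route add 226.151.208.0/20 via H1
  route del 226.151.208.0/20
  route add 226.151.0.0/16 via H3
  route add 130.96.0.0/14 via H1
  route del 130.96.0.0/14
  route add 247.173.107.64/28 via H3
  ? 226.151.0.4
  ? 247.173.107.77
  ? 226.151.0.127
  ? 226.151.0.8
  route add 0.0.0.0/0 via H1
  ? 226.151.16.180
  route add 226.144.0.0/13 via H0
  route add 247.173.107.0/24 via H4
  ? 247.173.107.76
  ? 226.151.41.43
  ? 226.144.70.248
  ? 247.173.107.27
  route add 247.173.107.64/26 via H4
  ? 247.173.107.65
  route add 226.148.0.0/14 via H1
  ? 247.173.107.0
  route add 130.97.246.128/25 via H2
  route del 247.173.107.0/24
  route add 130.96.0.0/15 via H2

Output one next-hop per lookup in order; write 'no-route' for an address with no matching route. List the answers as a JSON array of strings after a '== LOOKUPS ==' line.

Process each operation:
  + 130.97.240.0/20 (H2) depth=20
  del 130.97.240.0/20 (clear depth 20)
  + 226.151.208.0/20 (H1) depth=20
  del 226.151.208.0/20 (clear depth 20)
  + 226.151.0.0/16 (H3) depth=16
  + 130.96.0.0/14 (H1) depth=14
  del 130.96.0.0/14 (clear depth 14)
  + 247.173.107.64/28 (H3) depth=28
  ? 226.151.0.4  path d0:-→d1:-→d2:-→d3:-→d4:-→d5:-→d6:-→d7:-→d8:-→d9:-→d10:-→d11:-→d12:-→d13:-→d14:-→d15:-→d16:H3  best=H3
  ? 247.173.107.77  path d0:-→d1:-→d2:-→d3:-→d4:-→d5:-→d6:-→d7:-→d8:-→d9:-→d10:-→d11:-→d12:-→d13:-→d14:-→d15:-→d16:-→d17:-→d18:-→d19:-→d20:-→d21:-→d22:-→d23:-→d24:-→d25:-→d26:-→d27:-→d28:H3  best=H3
  ? 226.151.0.127  path d0:-→d1:-→d2:-→d3:-→d4:-→d5:-→d6:-→d7:-→d8:-→d9:-→d10:-→d11:-→d12:-→d13:-→d14:-→d15:-→d16:H3  best=H3
  ? 226.151.0.8  path d0:-→d1:-→d2:-→d3:-→d4:-→d5:-→d6:-→d7:-→d8:-→d9:-→d10:-→d11:-→d12:-→d13:-→d14:-→d15:-→d16:H3  best=H3
  + 0.0.0.0/0 (H1) depth=0
  ? 226.151.16.180  path d0:H1→d1:-→d2:-→d3:-→d4:-→d5:-→d6:-→d7:-→d8:-→d9:-→d10:-→d11:-→d12:-→d13:-→d14:-→d15:-→d16:H3  best=H3
  + 226.144.0.0/13 (H0) depth=13
  + 247.173.107.0/24 (H4) depth=24
  ? 247.173.107.76  path d0:H1→d1:-→d2:-→d3:-→d4:-→d5:-→d6:-→d7:-→d8:-→d9:-→d10:-→d11:-→d12:-→d13:-→d14:-→d15:-→d16:-→d17:-→d18:-→d19:-→d20:-→d21:-→d22:-→d23:-→d24:H4→d25:-→d26:-→d27:-→d28:H3  best=H3
  ? 226.151.41.43  path d0:H1→d1:-→d2:-→d3:-→d4:-→d5:-→d6:-→d7:-→d8:-→d9:-→d10:-→d11:-→d12:-→d13:H0→d14:-→d15:-→d16:H3  best=H3
  ? 226.144.70.248  path d0:H1→d1:-→d2:-→d3:-→d4:-→d5:-→d6:-→d7:-→d8:-→d9:-→d10:-→d11:-→d12:-→d13:H0  best=H0
  ? 247.173.107.27  path d0:H1→d1:-→d2:-→d3:-→d4:-→d5:-→d6:-→d7:-→d8:-→d9:-→d10:-→d11:-→d12:-→d13:-→d14:-→d15:-→d16:-→d17:-→d18:-→d19:-→d20:-→d21:-→d22:-→d23:-→d24:H4→d25:-  best=H4
  + 247.173.107.64/26 (H4) depth=26
  ? 247.173.107.65  path d0:H1→d1:-→d2:-→d3:-→d4:-→d5:-→d6:-→d7:-→d8:-→d9:-→d10:-→d11:-→d12:-→d13:-→d14:-→d15:-→d16:-→d17:-→d18:-→d19:-→d20:-→d21:-→d22:-→d23:-→d24:H4→d25:-→d26:H4→d27:-→d28:H3  best=H3
  + 226.148.0.0/14 (H1) depth=14
  ? 247.173.107.0  path d0:H1→d1:-→d2:-→d3:-→d4:-→d5:-→d6:-→d7:-→d8:-→d9:-→d10:-→d11:-→d12:-→d13:-→d14:-→d15:-→d16:-→d17:-→d18:-→d19:-→d20:-→d21:-→d22:-→d23:-→d24:H4→d25:-  best=H4
  + 130.97.246.128/25 (H2) depth=25
  del 247.173.107.0/24 (clear depth 24)
  + 130.96.0.0/15 (H2) depth=15

== LOOKUPS ==
["H3","H3","H3","H3","H3","H3","H3","H0","H4","H3","H4"]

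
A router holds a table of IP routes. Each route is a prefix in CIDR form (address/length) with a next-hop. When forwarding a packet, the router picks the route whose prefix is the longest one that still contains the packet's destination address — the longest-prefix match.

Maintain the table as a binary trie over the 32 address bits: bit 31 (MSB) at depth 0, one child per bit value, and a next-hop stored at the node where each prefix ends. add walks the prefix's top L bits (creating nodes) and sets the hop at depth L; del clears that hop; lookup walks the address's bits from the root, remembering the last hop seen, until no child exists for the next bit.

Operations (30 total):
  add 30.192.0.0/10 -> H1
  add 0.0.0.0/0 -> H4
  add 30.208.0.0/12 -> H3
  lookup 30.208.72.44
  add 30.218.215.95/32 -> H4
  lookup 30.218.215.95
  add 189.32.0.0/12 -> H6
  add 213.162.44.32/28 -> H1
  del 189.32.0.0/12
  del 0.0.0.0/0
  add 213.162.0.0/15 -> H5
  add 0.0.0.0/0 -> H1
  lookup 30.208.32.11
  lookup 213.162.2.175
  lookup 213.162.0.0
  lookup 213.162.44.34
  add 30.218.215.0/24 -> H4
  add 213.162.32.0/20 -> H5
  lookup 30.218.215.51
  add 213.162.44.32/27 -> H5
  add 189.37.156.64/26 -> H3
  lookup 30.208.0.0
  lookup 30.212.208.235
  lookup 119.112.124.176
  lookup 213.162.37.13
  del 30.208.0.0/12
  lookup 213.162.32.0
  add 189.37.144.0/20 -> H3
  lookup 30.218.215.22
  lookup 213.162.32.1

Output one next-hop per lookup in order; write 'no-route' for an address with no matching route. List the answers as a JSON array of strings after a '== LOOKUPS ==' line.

Apply in order:
  + 30.192.0.0/10 (H1) depth=10
  + 0.0.0.0/0 (H4) depth=0
  + 30.208.0.0/12 (H3) depth=12
  ? 30.208.72.44  path d0:H4→d1:-→d2:-→d3:-→d4:-→d5:-→d6:-→d7:-→d8:-→d9:-→d10:H1→d11:-→d12:H3  best=H3
  + 30.218.215.95/32 (H4) depth=32
  ? 30.218.215.95  path d0:H4→d1:-→d2:-→d3:-→d4:-→d5:-→d6:-→d7:-→d8:-→d9:-→d10:H1→d11:-→d12:H3→d13:-→d14:-→d15:-→d16:-→d17:-→d18:-→d19:-→d20:-→d21:-→d22:-→d23:-→d24:-→d25:-→d26:-→d27:-→d28:-→d29:-→d30:-→d31:-→d32:H4  best=H4
  + 189.32.0.0/12 (H6) depth=12
  + 213.162.44.32/28 (H1) depth=28
  del 189.32.0.0/12 (clear depth 12)
  del 0.0.0.0/0 (clear depth 0)
  + 213.162.0.0/15 (H5) depth=15
  + 0.0.0.0/0 (H1) depth=0
  ? 30.208.32.11  path d0:H1→d1:-→d2:-→d3:-→d4:-→d5:-→d6:-→d7:-→d8:-→d9:-→d10:H1→d11:-→d12:H3  best=H3
  ? 213.162.2.175  path d0:H1→d1:-→d2:-→d3:-→d4:-→d5:-→d6:-→d7:-→d8:-→d9:-→d10:-→d11:-→d12:-→d13:-→d14:-→d15:H5→d16:-→d17:-→d18:-  best=H5
  ? 213.162.0.0  path d0:H1→d1:-→d2:-→d3:-→d4:-→d5:-→d6:-→d7:-→d8:-→d9:-→d10:-→d11:-→d12:-→d13:-→d14:-→d15:H5→d16:-→d17:-→d18:-  best=H5
  ? 213.162.44.34  path d0:H1→d1:-→d2:-→d3:-→d4:-→d5:-→d6:-→d7:-→d8:-→d9:-→d10:-→d11:-→d12:-→d13:-→d14:-→d15:H5→d16:-→d17:-→d18:-→d19:-→d20:-→d21:-→d22:-→d23:-→d24:-→d25:-→d26:-→d27:-→d28:H1  best=H1
  + 30.218.215.0/24 (H4) depth=24
  + 213.162.32.0/20 (H5) depth=20
  ? 30.218.215.51  path d0:H1→d1:-→d2:-→d3:-→d4:-→d5:-→d6:-→d7:-→d8:-→d9:-→d10:H1→d11:-→d12:H3→d13:-→d14:-→d15:-→d16:-→d17:-→d18:-→d19:-→d20:-→d21:-→d22:-→d23:-→d24:H4→d25:-  best=H4
  + 213.162.44.32/27 (H5) depth=27
  + 189.37.156.64/26 (H3) depth=26
  ? 30.208.0.0  path d0:H1→d1:-→d2:-→d3:-→d4:-→d5:-→d6:-→d7:-→d8:-→d9:-→d10:H1→d11:-→d12:H3  best=H3
  ? 30.212.208.235  path d0:H1→d1:-→d2:-→d3:-→d4:-→d5:-→d6:-→d7:-→d8:-→d9:-→d10:H1→d11:-→d12:H3  best=H3
  ? 119.112.124.176  path d0:H1→d1:-  best=H1
  ? 213.162.37.13  path d0:H1→d1:-→d2:-→d3:-→d4:-→d5:-→d6:-→d7:-→d8:-→d9:-→d10:-→d11:-→d12:-→d13:-→d14:-→d15:H5→d16:-→d17:-→d18:-→d19:-→d20:H5  best=H5
  del 30.208.0.0/12 (clear depth 12)
  ? 213.162.32.0  path d0:H1→d1:-→d2:-→d3:-→d4:-→d5:-→d6:-→d7:-→d8:-→d9:-→d10:-→d11:-→d12:-→d13:-→d14:-→d15:H5→d16:-→d17:-→d18:-→d19:-→d20:H5  best=H5
  + 189.37.144.0/20 (H3) depth=20
  ? 30.218.215.22  path d0:H1→d1:-→d2:-→d3:-→d4:-→d5:-→d6:-→d7:-→d8:-→d9:-→d10:H1→d11:-→d12:-→d13:-→d14:-→d15:-→d16:-→d17:-→d18:-→d19:-→d20:-→d21:-→d22:-→d23:-→d24:H4→d25:-  best=H4
  ? 213.162.32.1  path d0:H1→d1:-→d2:-→d3:-→d4:-→d5:-→d6:-→d7:-→d8:-→d9:-→d10:-→d11:-→d12:-→d13:-→d14:-→d15:H5→d16:-→d17:-→d18:-→d19:-→d20:H5  best=H5

== LOOKUPS ==
["H3","H4","H3","H5","H5","H1","H4","H3","H3","H1","H5","H5","H4","H5"]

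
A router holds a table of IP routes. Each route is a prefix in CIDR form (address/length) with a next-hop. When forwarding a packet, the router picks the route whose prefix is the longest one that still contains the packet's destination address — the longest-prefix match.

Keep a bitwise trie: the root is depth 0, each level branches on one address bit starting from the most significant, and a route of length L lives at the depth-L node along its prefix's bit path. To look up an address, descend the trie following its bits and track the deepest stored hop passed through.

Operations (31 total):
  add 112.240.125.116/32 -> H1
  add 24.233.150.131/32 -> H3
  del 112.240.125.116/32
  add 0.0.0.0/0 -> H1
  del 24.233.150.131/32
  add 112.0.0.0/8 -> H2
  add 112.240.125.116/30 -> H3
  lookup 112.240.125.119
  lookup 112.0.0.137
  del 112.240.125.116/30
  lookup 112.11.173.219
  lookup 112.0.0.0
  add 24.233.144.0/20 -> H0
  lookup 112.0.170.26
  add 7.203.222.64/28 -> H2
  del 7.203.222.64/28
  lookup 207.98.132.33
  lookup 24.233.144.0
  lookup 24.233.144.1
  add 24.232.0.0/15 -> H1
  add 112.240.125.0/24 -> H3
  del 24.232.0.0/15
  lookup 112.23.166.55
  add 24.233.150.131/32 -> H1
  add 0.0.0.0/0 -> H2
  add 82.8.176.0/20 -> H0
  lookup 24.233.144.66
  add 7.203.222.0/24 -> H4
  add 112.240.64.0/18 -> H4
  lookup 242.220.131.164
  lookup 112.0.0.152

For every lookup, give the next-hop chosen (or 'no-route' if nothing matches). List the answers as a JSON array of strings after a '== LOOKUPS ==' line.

Trace:
  + 112.240.125.116/32 (H1) depth=32
  + 24.233.150.131/32 (H3) depth=32
  del 112.240.125.116/32 (clear depth 32)
  + 0.0.0.0/0 (H1) depth=0
  del 24.233.150.131/32 (clear depth 32)
  + 112.0.0.0/8 (H2) depth=8
  + 112.240.125.116/30 (H3) depth=30
  lookup 112.240.125.119: bits 011100001111000001111101011101 walk d0:H1→d1:-→d2:-→d3:-→d4:-→d5:-→d6:-→d7:-→d8:H2→d9:-→d10:-→d11:-→d12:-→d13:-→d14:-→d15:-→d16:-→d17:-→d18:-→d19:-→d20:-→d21:-→d22:-→d23:-→d24:-→d25:-→d26:-→d27:-→d28:-→d29:-→d30:H3 -> H3
  lookup 112.0.0.137: bits 01110000 walk d0:H1→d1:-→d2:-→d3:-→d4:-→d5:-→d6:-→d7:-→d8:H2 -> H2
  del 112.240.125.116/30 (clear depth 30)
  lookup 112.11.173.219: bits 01110000 walk d0:H1→d1:-→d2:-→d3:-→d4:-→d5:-→d6:-→d7:-→d8:H2 -> H2
  lookup 112.0.0.0: bits 01110000 walk d0:H1→d1:-→d2:-→d3:-→d4:-→d5:-→d6:-→d7:-→d8:H2 -> H2
  + 24.233.144.0/20 (H0) depth=20
  lookup 112.0.170.26: bits 01110000 walk d0:H1→d1:-→d2:-→d3:-→d4:-→d5:-→d6:-→d7:-→d8:H2 -> H2
  + 7.203.222.64/28 (H2) depth=28
  del 7.203.222.64/28 (clear depth 28)
  lookup 207.98.132.33: bits ε walk d0:H1 -> H1
  lookup 24.233.144.0: bits 000110001110100110010 walk d0:H1→d1:-→d2:-→d3:-→d4:-→d5:-→d6:-→d7:-→d8:-→d9:-→d10:-→d11:-→d12:-→d13:-→d14:-→d15:-→d16:-→d17:-→d18:-→d19:-→d20:H0→d21:- -> H0
  lookup 24.233.144.1: bits 000110001110100110010 walk d0:H1→d1:-→d2:-→d3:-→d4:-→d5:-→d6:-→d7:-→d8:-→d9:-→d10:-→d11:-→d12:-→d13:-→d14:-→d15:-→d16:-→d17:-→d18:-→d19:-→d20:H0→d21:- -> H0
  + 24.232.0.0/15 (H1) depth=15
  + 112.240.125.0/24 (H3) depth=24
  del 24.232.0.0/15 (clear depth 15)
  lookup 112.23.166.55: bits 01110000 walk d0:H1→d1:-→d2:-→d3:-→d4:-→d5:-→d6:-→d7:-→d8:H2 -> H2
  + 24.233.150.131/32 (H1) depth=32
  + 0.0.0.0/0 (H2) depth=0
  + 82.8.176.0/20 (H0) depth=20
  lookup 24.233.144.66: bits 000110001110100110010 walk d0:H2→d1:-→d2:-→d3:-→d4:-→d5:-→d6:-→d7:-→d8:-→d9:-→d10:-→d11:-→d12:-→d13:-→d14:-→d15:-→d16:-→d17:-→d18:-→d19:-→d20:H0→d21:- -> H0
  + 7.203.222.0/24 (H4) depth=24
  + 112.240.64.0/18 (H4) depth=18
  lookup 242.220.131.164: bits ε walk d0:H2 -> H2
  lookup 112.0.0.152: bits 01110000 walk d0:H2→d1:-→d2:-→d3:-→d4:-→d5:-→d6:-→d7:-→d8:H2 -> H2

== LOOKUPS ==
["H3","H2","H2","H2","H2","H1","H0","H0","H2","H0","H2","H2"]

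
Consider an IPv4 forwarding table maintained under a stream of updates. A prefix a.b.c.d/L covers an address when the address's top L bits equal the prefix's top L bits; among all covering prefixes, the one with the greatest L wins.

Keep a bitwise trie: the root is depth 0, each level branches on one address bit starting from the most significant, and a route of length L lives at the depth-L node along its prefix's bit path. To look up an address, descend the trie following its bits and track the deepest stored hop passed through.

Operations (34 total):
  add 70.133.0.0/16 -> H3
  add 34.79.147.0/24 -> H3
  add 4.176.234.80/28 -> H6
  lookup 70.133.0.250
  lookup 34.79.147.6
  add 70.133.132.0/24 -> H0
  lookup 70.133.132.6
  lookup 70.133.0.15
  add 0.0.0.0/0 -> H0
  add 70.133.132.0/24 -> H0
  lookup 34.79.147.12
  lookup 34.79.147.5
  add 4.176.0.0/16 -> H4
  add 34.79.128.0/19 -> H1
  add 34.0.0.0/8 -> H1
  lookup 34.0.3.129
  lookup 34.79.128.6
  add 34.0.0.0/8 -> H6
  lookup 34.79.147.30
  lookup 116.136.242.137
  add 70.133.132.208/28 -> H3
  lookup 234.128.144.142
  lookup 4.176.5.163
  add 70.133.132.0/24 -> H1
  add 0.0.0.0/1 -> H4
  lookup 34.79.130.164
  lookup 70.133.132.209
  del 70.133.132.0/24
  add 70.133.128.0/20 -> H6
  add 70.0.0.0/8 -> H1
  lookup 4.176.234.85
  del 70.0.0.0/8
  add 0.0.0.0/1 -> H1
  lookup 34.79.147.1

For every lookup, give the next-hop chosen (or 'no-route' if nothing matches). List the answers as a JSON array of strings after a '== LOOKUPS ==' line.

Process each operation:
  add 70.133.0.0/16 -> H3 at depth 16
  add 34.79.147.0/24 -> H3 at depth 24
  add 4.176.234.80/28 -> H6 at depth 28
  lookup 70.133.0.250: bits 0100011010000101 walk d0:-→d1:-→d2:-→d3:-→d4:-→d5:-→d6:-→d7:-→d8:-→d9:-→d10:-→d11:-→d12:-→d13:-→d14:-→d15:-→d16:H3 -> H3
  lookup 34.79.147.6: bits 001000100100111110010011 walk d0:-→d1:-→d2:-→d3:-→d4:-→d5:-→d6:-→d7:-→d8:-→d9:-→d10:-→d11:-→d12:-→d13:-→d14:-→d15:-→d16:-→d17:-→d18:-→d19:-→d20:-→d21:-→d22:-→d23:-→d24:H3 -> H3
  add 70.133.132.0/24 -> H0 at depth 24
  lookup 70.133.132.6: bits 010001101000010110000100 walk d0:-→d1:-→d2:-→d3:-→d4:-→d5:-→d6:-→d7:-→d8:-→d9:-→d10:-→d11:-→d12:-→d13:-→d14:-→d15:-→d16:H3→d17:-→d18:-→d19:-→d20:-→d21:-→d22:-→d23:-→d24:H0 -> H0
  lookup 70.133.0.15: bits 0100011010000101 walk d0:-→d1:-→d2:-→d3:-→d4:-→d5:-→d6:-→d7:-→d8:-→d9:-→d10:-→d11:-→d12:-→d13:-→d14:-→d15:-→d16:H3 -> H3
  add 0.0.0.0/0 -> H0 at depth 0
  add 70.133.132.0/24 -> H0 at depth 24
  lookup 34.79.147.12: bits 001000100100111110010011 walk d0:H0→d1:-→d2:-→d3:-→d4:-→d5:-→d6:-→d7:-→d8:-→d9:-→d10:-→d11:-→d12:-→d13:-→d14:-→d15:-→d16:-→d17:-→d18:-→d19:-→d20:-→d21:-→d22:-→d23:-→d24:H3 -> H3
  lookup 34.79.147.5: bits 001000100100111110010011 walk d0:H0→d1:-→d2:-→d3:-→d4:-→d5:-→d6:-→d7:-→d8:-→d9:-→d10:-→d11:-→d12:-→d13:-→d14:-→d15:-→d16:-→d17:-→d18:-→d19:-→d20:-→d21:-→d22:-→d23:-→d24:H3 -> H3
  add 4.176.0.0/16 -> H4 at depth 16
  add 34.79.128.0/19 -> H1 at depth 19
  add 34.0.0.0/8 -> H1 at depth 8
  lookup 34.0.3.129: bits 001000100 walk d0:H0→d1:-→d2:-→d3:-→d4:-→d5:-→d6:-→d7:-→d8:H1→d9:- -> H1
  lookup 34.79.128.6: bits 0010001001001111100 walk d0:H0→d1:-→d2:-→d3:-→d4:-→d5:-→d6:-→d7:-→d8:H1→d9:-→d10:-→d11:-→d12:-→d13:-→d14:-→d15:-→d16:-→d17:-→d18:-→d19:H1 -> H1
  add 34.0.0.0/8 -> H6 at depth 8
  lookup 34.79.147.30: bits 001000100100111110010011 walk d0:H0→d1:-→d2:-→d3:-→d4:-→d5:-→d6:-→d7:-→d8:H6→d9:-→d10:-→d11:-→d12:-→d13:-→d14:-→d15:-→d16:-→d17:-→d18:-→d19:H1→d20:-→d21:-→d22:-→d23:-→d24:H3 -> H3
  lookup 116.136.242.137: bits 01 walk d0:H0→d1:-→d2:- -> H0
  add 70.133.132.208/28 -> H3 at depth 28
  lookup 234.128.144.142: bits ε walk d0:H0 -> H0
  lookup 4.176.5.163: bits 0000010010110000 walk d0:H0→d1:-→d2:-→d3:-→d4:-→d5:-→d6:-→d7:-→d8:-→d9:-→d10:-→d11:-→d12:-→d13:-→d14:-→d15:-→d16:H4 -> H4
  add 70.133.132.0/24 -> H1 at depth 24
  add 0.0.0.0/1 -> H4 at depth 1
  lookup 34.79.130.164: bits 0010001001001111100 walk d0:H0→d1:H4→d2:-→d3:-→d4:-→d5:-→d6:-→d7:-→d8:H6→d9:-→d10:-→d11:-→d12:-→d13:-→d14:-→d15:-→d16:-→d17:-→d18:-→d19:H1 -> H1
  lookup 70.133.132.209: bits 0100011010000101100001001101 walk d0:H0→d1:H4→d2:-→d3:-→d4:-→d5:-→d6:-→d7:-→d8:-→d9:-→d10:-→d11:-→d12:-→d13:-→d14:-→d15:-→d16:H3→d17:-→d18:-→d19:-→d20:-→d21:-→d22:-→d23:-→d24:H1→d25:-→d26:-→d27:-→d28:H3 -> H3
  del 70.133.132.0/24 (clear depth 24)
  add 70.133.128.0/20 -> H6 at depth 20
  add 70.0.0.0/8 -> H1 at depth 8
  lookup 4.176.234.85: bits 0000010010110000111010100101 walk d0:H0→d1:H4→d2:-→d3:-→d4:-→d5:-→d6:-→d7:-→d8:-→d9:-→d10:-→d11:-→d12:-→d13:-→d14:-→d15:-→d16:H4→d17:-→d18:-→d19:-→d20:-→d21:-→d22:-→d23:-→d24:-→d25:-→d26:-→d27:-→d28:H6 -> H6
  del 70.0.0.0/8 (clear depth 8)
  add 0.0.0.0/1 -> H1 at depth 1
  lookup 34.79.147.1: bits 001000100100111110010011 walk d0:H0→d1:H1→d2:-→d3:-→d4:-→d5:-→d6:-→d7:-→d8:H6→d9:-→d10:-→d11:-→d12:-→d13:-→d14:-→d15:-→d16:-→d17:-→d18:-→d19:H1→d20:-→d21:-→d22:-→d23:-→d24:H3 -> H3

== LOOKUPS ==
["H3","H3","H0","H3","H3","H3","H1","H1","H3","H0","H0","H4","H1","H3","H6","H3"]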